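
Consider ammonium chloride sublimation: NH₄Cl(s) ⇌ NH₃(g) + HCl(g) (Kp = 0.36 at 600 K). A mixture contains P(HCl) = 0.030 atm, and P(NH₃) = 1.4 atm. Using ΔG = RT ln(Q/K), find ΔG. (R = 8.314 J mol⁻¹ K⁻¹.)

(NH₄Cl is a pure solid — omitted from Qp.)
Qp = P(NH₃)·P(HCl) = (1.4)·(0.030) = 0.0420
ΔG = RT ln(Qp/Kp) = (8.314 J mol⁻¹ K⁻¹)(600 K) × ln(0.0420/0.36)
   = (4.988 kJ/mol)(-2.148) = -10.7 kJ/mol
ΔG < 0, so the forward reaction is spontaneous (proceeds forward).

ΔG = -10.7 kJ/mol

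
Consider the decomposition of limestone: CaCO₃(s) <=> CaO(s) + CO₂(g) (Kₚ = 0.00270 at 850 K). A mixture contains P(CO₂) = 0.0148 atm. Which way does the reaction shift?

reverse (toward reactants)

(CaCO₃, CaO are pure solids — omitted from Qₚ.)
Qₚ = P(CO₂) = 0.0148
Qₚ = 0.0148 > Kₚ = 0.00270, so the reverse reaction proceeds.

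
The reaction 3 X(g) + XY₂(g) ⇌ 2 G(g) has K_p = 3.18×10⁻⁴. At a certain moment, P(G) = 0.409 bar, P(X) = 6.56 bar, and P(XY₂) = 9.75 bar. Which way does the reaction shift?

Q_p = P(G)² / (P(X)³·P(XY₂)) = (0.409)² / ((6.56)³·(9.75)) = 6.08×10⁻⁵
Q_p = 6.08×10⁻⁵ < K_p = 3.18×10⁻⁴, so the forward reaction proceeds.

toward products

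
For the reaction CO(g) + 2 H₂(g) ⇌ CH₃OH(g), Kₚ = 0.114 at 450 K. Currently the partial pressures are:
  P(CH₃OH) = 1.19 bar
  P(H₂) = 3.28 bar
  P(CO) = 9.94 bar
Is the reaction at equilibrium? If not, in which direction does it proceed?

Qₚ = P(CH₃OH) / (P(CO)·P(H₂)²) = (1.19) / ((9.94)·(3.28)²) = 0.0111
Qₚ = 0.0111 < Kₚ = 0.114, so the forward reaction proceeds.

forward (toward products)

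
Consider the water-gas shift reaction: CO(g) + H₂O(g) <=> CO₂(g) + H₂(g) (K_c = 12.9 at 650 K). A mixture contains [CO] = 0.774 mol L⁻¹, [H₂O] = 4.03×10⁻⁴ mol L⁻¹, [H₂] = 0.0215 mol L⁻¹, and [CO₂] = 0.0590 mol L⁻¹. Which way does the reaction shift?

Q_c = [CO₂]·[H₂] / ([CO]·[H₂O]) = (0.0590)·(0.0215) / ((0.774)·(4.03×10⁻⁴)) = 4.07
Q_c = 4.07 < K_c = 12.9, so the forward reaction proceeds.

toward products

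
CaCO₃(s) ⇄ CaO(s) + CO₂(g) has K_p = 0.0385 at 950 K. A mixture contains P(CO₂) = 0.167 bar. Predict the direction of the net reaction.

(CaCO₃, CaO are pure solids — omitted from Q_p.)
Q_p = P(CO₂) = 0.167
Q_p = 0.167 > K_p = 0.0385, so the reverse reaction proceeds.

to the left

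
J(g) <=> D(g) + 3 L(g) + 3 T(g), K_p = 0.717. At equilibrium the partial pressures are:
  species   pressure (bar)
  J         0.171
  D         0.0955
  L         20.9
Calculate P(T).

At equilibrium, K_p = P(D)·P(L)³·P(T)³ / P(J) = 0.717.
(0.0955)·(20.9)³·(P(T))³ / (0.171) = 0.717
P(T)³ = 1.41×10⁻⁴ ⇒ P(T) = 0.0520 bar

P(T) = 0.0520 bar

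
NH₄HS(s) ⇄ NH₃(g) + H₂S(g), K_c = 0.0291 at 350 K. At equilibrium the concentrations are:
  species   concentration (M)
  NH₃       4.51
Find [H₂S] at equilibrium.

[H₂S] = 0.00645 M

(NH₄HS is a pure solid — omitted from K_c.)
At equilibrium, K_c = [NH₃]·[H₂S] = 0.0291.
(4.51)·([H₂S]) = 0.0291
[H₂S] = 0.00645 M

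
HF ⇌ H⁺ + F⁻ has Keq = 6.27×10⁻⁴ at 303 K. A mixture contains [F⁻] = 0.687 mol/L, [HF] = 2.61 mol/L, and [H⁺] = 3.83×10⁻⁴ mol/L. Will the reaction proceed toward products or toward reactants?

toward products

Q = [H⁺]·[F⁻] / [HF] = (3.83×10⁻⁴)·(0.687) / (2.61) = 1.01×10⁻⁴
Q = 1.01×10⁻⁴ < Keq = 6.27×10⁻⁴, so the forward reaction proceeds.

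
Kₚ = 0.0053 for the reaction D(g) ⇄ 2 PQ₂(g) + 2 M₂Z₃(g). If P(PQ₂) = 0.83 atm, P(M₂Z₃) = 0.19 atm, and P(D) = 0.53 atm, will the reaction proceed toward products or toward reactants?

Qₚ = P(PQ₂)²·P(M₂Z₃)² / P(D) = (0.83)²·(0.19)² / (0.53) = 0.047
Qₚ = 0.047 > Kₚ = 0.0053, so the reverse reaction proceeds.

toward reactants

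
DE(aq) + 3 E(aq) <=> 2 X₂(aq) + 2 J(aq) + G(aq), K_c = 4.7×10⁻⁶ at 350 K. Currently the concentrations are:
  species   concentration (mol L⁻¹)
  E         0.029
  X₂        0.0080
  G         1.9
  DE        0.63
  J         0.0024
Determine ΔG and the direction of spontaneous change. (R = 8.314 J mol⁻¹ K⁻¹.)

ΔG = 6.61 kJ/mol; the forward reaction is non-spontaneous

Q_c = [X₂]²·[J]²·[G] / ([DE]·[E]³) = (0.0080)²·(0.0024)²·(1.9) / ((0.63)·(0.029)³) = 4.56×10⁻⁵
ΔG = RT ln(Q_c/K_c) = (8.314 J mol⁻¹ K⁻¹)(350 K) × ln(4.56×10⁻⁵/4.7×10⁻⁶)
   = (2.910 kJ/mol)(2.272) = 6.61 kJ/mol
ΔG > 0, so the forward reaction is non-spontaneous (proceeds in reverse).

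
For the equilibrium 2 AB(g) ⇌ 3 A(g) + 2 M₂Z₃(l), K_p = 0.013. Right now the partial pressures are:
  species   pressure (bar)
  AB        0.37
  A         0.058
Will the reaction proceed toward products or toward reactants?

(M₂Z₃ is a pure liquid — omitted from Q_p.)
Q_p = P(A)³ / P(AB)² = (0.058)³ / (0.37)² = 0.0014
Q_p = 0.0014 < K_p = 0.013, so the forward reaction proceeds.

toward products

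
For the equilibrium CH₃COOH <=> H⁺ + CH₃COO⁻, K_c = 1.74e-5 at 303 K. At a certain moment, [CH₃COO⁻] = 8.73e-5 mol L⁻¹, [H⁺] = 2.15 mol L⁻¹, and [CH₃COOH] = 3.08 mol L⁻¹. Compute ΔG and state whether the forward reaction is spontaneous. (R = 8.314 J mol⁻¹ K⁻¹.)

Q_c = [H⁺]·[CH₃COO⁻] / [CH₃COOH] = (2.15)·(8.73e-5) / (3.08) = 6.09e-5
ΔG = RT ln(Q_c/K_c) = (8.314 J mol⁻¹ K⁻¹)(303 K) × ln(6.09e-5/1.74e-5)
   = (2.519 kJ/mol)(1.253) = 3.16 kJ/mol
ΔG > 0, so the forward reaction is non-spontaneous (proceeds in reverse).

ΔG = 3.16 kJ/mol; the forward reaction is non-spontaneous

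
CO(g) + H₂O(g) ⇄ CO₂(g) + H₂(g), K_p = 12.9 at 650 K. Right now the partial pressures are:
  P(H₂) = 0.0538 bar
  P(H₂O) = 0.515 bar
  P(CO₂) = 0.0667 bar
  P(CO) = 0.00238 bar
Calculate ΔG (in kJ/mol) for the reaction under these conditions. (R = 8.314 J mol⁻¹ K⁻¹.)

Q_p = P(CO₂)·P(H₂) / (P(CO)·P(H₂O)) = (0.0667)·(0.0538) / ((0.00238)·(0.515)) = 2.93
ΔG = RT ln(Q_p/K_p) = (8.314 J mol⁻¹ K⁻¹)(650 K) × ln(2.93/12.9)
   = (5.404 kJ/mol)(-1.482) = -8.01 kJ/mol
ΔG < 0, so the forward reaction is spontaneous (proceeds forward).

ΔG = -8.01 kJ/mol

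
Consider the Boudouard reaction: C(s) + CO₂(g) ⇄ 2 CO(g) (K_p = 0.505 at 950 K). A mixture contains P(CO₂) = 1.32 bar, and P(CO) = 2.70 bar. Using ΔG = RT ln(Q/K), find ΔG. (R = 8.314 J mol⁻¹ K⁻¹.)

ΔG = 18.9 kJ/mol

(C is a pure solid — omitted from Q_p.)
Q_p = P(CO)² / P(CO₂) = (2.70)² / (1.32) = 5.52
ΔG = RT ln(Q_p/K_p) = (8.314 J mol⁻¹ K⁻¹)(950 K) × ln(5.52/0.505)
   = (7.898 kJ/mol)(2.392) = 18.9 kJ/mol
ΔG > 0, so the forward reaction is non-spontaneous (proceeds in reverse).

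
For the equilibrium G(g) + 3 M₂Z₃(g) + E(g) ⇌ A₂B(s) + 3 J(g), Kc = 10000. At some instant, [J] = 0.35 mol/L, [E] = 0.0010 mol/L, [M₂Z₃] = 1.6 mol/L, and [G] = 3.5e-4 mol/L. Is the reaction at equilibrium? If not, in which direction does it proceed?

(A₂B is a pure solid — omitted from Qc.)
Qc = [J]³ / ([G]·[M₂Z₃]³·[E]) = (0.35)³ / ((3.5e-4)·(1.6)³·(0.0010)) = 30000
Qc = 30000 > Kc = 10000, so the reverse reaction proceeds.

reverse (toward reactants)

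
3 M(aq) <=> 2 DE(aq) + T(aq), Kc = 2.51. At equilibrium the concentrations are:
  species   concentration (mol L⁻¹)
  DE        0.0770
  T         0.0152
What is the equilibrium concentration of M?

[M] = 0.0330 mol L⁻¹

At equilibrium, Kc = [DE]²·[T] / [M]³ = 2.51.
(0.0770)²·(0.0152) / ([M])³ = 2.51
[M]³ = 3.59×10⁻⁵ ⇒ [M] = 0.0330 mol L⁻¹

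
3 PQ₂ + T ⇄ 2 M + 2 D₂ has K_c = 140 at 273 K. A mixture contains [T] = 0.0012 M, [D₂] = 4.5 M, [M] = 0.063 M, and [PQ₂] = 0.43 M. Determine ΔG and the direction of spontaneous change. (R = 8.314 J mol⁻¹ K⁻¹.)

ΔG = 4.07 kJ/mol; the forward reaction is non-spontaneous

Q_c = [M]²·[D₂]² / ([PQ₂]³·[T]) = (0.063)²·(4.5)² / ((0.43)³·(0.0012)) = 842
ΔG = RT ln(Q_c/K_c) = (8.314 J mol⁻¹ K⁻¹)(273 K) × ln(842/140)
   = (2.270 kJ/mol)(1.794) = 4.07 kJ/mol
ΔG > 0, so the forward reaction is non-spontaneous (proceeds in reverse).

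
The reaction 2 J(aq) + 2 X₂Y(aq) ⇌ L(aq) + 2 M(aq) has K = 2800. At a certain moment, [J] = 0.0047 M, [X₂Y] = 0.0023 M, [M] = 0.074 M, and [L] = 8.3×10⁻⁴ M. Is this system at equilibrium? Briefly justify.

no; Q > K, reaction proceeds in reverse

Q = [L]·[M]² / ([J]²·[X₂Y]²) = (8.3×10⁻⁴)·(0.074)² / ((0.0047)²·(0.0023)²) = 39000
Q = 39000 > K = 2800: net reverse reaction.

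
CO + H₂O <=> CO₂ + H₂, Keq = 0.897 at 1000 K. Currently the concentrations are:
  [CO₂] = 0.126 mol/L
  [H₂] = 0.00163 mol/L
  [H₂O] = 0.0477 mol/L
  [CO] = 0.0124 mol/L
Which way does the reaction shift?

Q = [CO₂]·[H₂] / ([CO]·[H₂O]) = (0.126)·(0.00163) / ((0.0124)·(0.0477)) = 0.347
Q = 0.347 < Keq = 0.897, so the forward reaction proceeds.

to the right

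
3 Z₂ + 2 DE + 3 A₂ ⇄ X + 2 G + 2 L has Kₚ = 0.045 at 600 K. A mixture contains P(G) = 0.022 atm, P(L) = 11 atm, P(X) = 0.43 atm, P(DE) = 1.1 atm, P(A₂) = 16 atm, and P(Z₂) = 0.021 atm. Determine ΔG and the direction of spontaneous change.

Qₚ = P(X)·P(G)²·P(L)² / (P(Z₂)³·P(DE)²·P(A₂)³) = (0.43)·(0.022)²·(11)² / ((0.021)³·(1.1)²·(16)³) = 0.549
ΔG = RT ln(Qₚ/Kₚ) = (8.314 J mol⁻¹ K⁻¹)(600 K) × ln(0.549/0.045)
   = (4.988 kJ/mol)(2.501) = 12.5 kJ/mol
ΔG > 0, so the forward reaction is non-spontaneous (proceeds in reverse).

ΔG = 12.5 kJ/mol; the forward reaction is non-spontaneous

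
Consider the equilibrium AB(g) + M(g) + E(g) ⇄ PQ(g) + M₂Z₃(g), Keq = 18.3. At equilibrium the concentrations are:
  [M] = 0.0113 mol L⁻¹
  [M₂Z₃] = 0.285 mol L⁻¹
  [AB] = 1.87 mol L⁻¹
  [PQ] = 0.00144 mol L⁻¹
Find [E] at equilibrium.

[E] = 0.00106 mol L⁻¹

At equilibrium, Keq = [PQ]·[M₂Z₃] / ([AB]·[M]·[E]) = 18.3.
(0.00144)·(0.285) / ((1.87)·(0.0113)·([E])) = 18.3
[E] = 0.00106 mol L⁻¹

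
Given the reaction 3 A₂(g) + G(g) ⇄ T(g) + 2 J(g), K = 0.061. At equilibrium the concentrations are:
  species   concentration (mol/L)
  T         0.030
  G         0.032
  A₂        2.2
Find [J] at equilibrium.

At equilibrium, K = [T]·[J]² / ([A₂]³·[G]) = 0.061.
(0.030)·([J])² / ((2.2)³·(0.032)) = 0.061
[J]² = 0.693 ⇒ [J] = 0.83 mol/L

[J] = 0.83 mol/L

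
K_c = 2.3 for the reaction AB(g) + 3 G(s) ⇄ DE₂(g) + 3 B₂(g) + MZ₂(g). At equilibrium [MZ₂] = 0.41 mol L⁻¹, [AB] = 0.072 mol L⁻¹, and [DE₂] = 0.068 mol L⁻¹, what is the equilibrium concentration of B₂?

[B₂] = 1.8 mol L⁻¹

(G is a pure solid — omitted from K_c.)
At equilibrium, K_c = [DE₂]·[B₂]³·[MZ₂] / [AB] = 2.3.
(0.068)·([B₂])³·(0.41) / (0.072) = 2.3
[B₂]³ = 5.94 ⇒ [B₂] = 1.8 mol L⁻¹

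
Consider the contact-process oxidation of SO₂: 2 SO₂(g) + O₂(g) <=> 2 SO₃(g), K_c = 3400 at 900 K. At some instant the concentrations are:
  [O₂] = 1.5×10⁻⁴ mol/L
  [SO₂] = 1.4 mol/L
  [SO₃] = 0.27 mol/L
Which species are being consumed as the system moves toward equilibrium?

SO₂, O₂ (reactants)

Q_c = [SO₃]² / ([SO₂]²·[O₂]) = (0.27)² / ((1.4)²·(1.5×10⁻⁴)) = 250
Q_c = 250 < K_c = 3400: net forward reaction.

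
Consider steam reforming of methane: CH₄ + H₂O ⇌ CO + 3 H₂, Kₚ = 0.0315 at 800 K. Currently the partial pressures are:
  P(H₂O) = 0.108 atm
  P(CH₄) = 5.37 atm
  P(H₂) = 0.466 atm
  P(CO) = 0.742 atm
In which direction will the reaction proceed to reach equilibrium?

Qₚ = P(CO)·P(H₂)³ / (P(CH₄)·P(H₂O)) = (0.742)·(0.466)³ / ((5.37)·(0.108)) = 0.129
Qₚ = 0.129 > Kₚ = 0.0315, so the reverse reaction proceeds.

to the left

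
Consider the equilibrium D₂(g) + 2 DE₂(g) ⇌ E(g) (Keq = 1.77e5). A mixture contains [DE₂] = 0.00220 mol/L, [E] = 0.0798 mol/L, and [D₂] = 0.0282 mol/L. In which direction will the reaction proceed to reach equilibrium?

in the reverse direction

Q = [E] / ([D₂]·[DE₂]²) = (0.0798) / ((0.0282)·(0.00220)²) = 5.85e5
Q = 5.85e5 > Keq = 1.77e5, so the reverse reaction proceeds.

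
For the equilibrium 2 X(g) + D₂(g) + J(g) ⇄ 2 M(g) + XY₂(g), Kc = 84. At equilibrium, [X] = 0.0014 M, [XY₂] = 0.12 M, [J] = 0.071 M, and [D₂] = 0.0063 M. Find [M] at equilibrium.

At equilibrium, Kc = [M]²·[XY₂] / ([X]²·[D₂]·[J]) = 84.
([M])²·(0.12) / ((0.0014)²·(0.0063)·(0.071)) = 84
[M]² = 6.14×10⁻⁷ ⇒ [M] = 7.8×10⁻⁴ M

[M] = 7.8×10⁻⁴ M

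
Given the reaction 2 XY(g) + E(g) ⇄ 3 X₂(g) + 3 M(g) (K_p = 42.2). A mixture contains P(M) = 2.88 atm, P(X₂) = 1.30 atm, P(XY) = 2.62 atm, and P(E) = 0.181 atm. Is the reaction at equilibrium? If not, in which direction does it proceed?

at equilibrium

Q_p = P(X₂)³·P(M)³ / (P(XY)²·P(E)) = (1.30)³·(2.88)³ / ((2.62)²·(0.181)) = 42.2
Q_p = 42.2 = K_p, so the system is already at equilibrium.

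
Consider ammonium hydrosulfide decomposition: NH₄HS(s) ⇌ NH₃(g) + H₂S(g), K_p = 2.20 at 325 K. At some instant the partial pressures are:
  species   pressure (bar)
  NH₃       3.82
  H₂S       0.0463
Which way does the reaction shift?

forward (toward products)

(NH₄HS is a pure solid — omitted from Q_p.)
Q_p = P(NH₃)·P(H₂S) = (3.82)·(0.0463) = 0.177
Q_p = 0.177 < K_p = 2.20, so the forward reaction proceeds.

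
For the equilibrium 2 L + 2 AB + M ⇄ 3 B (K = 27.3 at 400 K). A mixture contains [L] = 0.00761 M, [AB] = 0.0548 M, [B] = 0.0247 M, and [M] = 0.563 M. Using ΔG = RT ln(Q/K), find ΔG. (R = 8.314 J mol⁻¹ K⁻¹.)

Q = [B]³ / ([L]²·[AB]²·[M]) = (0.0247)³ / ((0.00761)²·(0.0548)²·(0.563)) = 154
ΔG = RT ln(Q/K) = (8.314 J mol⁻¹ K⁻¹)(400 K) × ln(154/27.3)
   = (3.326 kJ/mol)(1.730) = 5.75 kJ/mol
ΔG > 0, so the forward reaction is non-spontaneous (proceeds in reverse).

ΔG = 5.75 kJ/mol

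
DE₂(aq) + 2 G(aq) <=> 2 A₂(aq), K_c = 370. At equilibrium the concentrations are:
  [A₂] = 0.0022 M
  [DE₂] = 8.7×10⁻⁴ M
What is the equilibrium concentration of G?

[G] = 0.0039 M

At equilibrium, K_c = [A₂]² / ([DE₂]·[G]²) = 370.
(0.0022)² / ((8.7×10⁻⁴)·([G])²) = 370
[G]² = 1.50×10⁻⁵ ⇒ [G] = 0.0039 M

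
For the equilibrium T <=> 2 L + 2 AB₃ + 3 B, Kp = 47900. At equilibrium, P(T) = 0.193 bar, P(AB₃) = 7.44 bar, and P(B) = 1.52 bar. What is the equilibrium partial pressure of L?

P(L) = 6.90 bar

At equilibrium, Kp = P(L)²·P(AB₃)²·P(B)³ / P(T) = 47900.
(P(L))²·(7.44)²·(1.52)³ / (0.193) = 47900
P(L)² = 47.6 ⇒ P(L) = 6.90 bar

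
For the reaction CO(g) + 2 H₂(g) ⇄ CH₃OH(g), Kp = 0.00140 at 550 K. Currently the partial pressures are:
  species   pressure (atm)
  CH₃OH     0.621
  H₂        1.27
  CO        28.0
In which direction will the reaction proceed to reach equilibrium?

reverse (toward reactants)

Qp = P(CH₃OH) / (P(CO)·P(H₂)²) = (0.621) / ((28.0)·(1.27)²) = 0.0138
Qp = 0.0138 > Kp = 0.00140, so the reverse reaction proceeds.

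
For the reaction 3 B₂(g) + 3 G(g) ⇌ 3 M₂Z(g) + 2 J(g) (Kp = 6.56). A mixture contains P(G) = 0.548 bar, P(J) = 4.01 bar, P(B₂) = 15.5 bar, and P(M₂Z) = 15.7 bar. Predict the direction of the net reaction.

Qp = P(M₂Z)³·P(J)² / (P(B₂)³·P(G)³) = (15.7)³·(4.01)² / ((15.5)³·(0.548)³) = 102
Qp = 102 > Kp = 6.56, so the reverse reaction proceeds.

reverse (toward reactants)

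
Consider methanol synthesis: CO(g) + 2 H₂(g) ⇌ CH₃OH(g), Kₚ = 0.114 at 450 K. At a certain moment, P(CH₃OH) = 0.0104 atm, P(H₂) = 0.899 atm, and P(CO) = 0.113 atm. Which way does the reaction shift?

at equilibrium

Qₚ = P(CH₃OH) / (P(CO)·P(H₂)²) = (0.0104) / ((0.113)·(0.899)²) = 0.114
Qₚ = 0.114 = Kₚ, so the system is already at equilibrium.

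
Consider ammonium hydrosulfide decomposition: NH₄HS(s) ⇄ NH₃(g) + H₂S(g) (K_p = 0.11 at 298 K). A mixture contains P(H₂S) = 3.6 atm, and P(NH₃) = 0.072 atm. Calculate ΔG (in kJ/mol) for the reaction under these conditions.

ΔG = 2.12 kJ/mol

(NH₄HS is a pure solid — omitted from Q_p.)
Q_p = P(NH₃)·P(H₂S) = (0.072)·(3.6) = 0.259
ΔG = RT ln(Q_p/K_p) = (8.314 J mol⁻¹ K⁻¹)(298 K) × ln(0.259/0.11)
   = (2.478 kJ/mol)(0.8563) = 2.12 kJ/mol
ΔG > 0, so the forward reaction is non-spontaneous (proceeds in reverse).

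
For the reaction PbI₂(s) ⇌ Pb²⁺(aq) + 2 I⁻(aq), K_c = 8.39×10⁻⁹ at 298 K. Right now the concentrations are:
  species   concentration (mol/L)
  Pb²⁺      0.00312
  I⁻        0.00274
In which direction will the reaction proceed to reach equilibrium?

reverse (toward reactants)

(PbI₂ is a pure solid — omitted from Q_c.)
Q_c = [Pb²⁺]·[I⁻]² = (0.00312)·(0.00274)² = 2.34×10⁻⁸
Q_c = 2.34×10⁻⁸ > K_c = 8.39×10⁻⁹, so the reverse reaction proceeds.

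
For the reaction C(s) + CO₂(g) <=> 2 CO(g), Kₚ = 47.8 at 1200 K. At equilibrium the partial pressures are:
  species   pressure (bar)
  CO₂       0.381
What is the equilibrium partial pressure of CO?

(C is a pure solid — omitted from Kₚ.)
At equilibrium, Kₚ = P(CO)² / P(CO₂) = 47.8.
(P(CO))² / (0.381) = 47.8
P(CO)² = 18.2 ⇒ P(CO) = 4.27 bar

P(CO) = 4.27 bar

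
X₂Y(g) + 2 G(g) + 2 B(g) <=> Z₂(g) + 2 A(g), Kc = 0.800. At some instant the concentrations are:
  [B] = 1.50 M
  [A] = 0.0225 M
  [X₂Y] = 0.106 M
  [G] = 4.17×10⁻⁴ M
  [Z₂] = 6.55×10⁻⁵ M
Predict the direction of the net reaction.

at equilibrium

Qc = [Z₂]·[A]² / ([X₂Y]·[G]²·[B]²) = (6.55×10⁻⁵)·(0.0225)² / ((0.106)·(4.17×10⁻⁴)²·(1.50)²) = 0.800
Qc = 0.800 = Kc, so the system is already at equilibrium.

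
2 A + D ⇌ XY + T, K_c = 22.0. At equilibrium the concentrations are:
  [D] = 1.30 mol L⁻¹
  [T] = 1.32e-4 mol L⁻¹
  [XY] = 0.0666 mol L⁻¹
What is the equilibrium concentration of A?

At equilibrium, K_c = [XY]·[T] / ([A]²·[D]) = 22.0.
(0.0666)·(1.32e-4) / (([A])²·(1.30)) = 22.0
[A]² = 3.07e-7 ⇒ [A] = 5.54e-4 mol L⁻¹

[A] = 5.54e-4 mol L⁻¹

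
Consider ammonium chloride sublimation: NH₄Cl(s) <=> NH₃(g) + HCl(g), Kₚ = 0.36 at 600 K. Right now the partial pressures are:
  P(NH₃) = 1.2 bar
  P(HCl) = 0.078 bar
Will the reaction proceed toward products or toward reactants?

toward products

(NH₄Cl is a pure solid — omitted from Qₚ.)
Qₚ = P(NH₃)·P(HCl) = (1.2)·(0.078) = 0.094
Qₚ = 0.094 < Kₚ = 0.36, so the forward reaction proceeds.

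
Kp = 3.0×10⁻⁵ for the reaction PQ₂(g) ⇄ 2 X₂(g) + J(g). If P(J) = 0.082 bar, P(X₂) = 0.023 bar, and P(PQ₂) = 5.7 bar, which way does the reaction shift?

Qp = P(X₂)²·P(J) / P(PQ₂) = (0.023)²·(0.082) / (5.7) = 7.6×10⁻⁶
Qp = 7.6×10⁻⁶ < Kp = 3.0×10⁻⁵, so the forward reaction proceeds.

forward (toward products)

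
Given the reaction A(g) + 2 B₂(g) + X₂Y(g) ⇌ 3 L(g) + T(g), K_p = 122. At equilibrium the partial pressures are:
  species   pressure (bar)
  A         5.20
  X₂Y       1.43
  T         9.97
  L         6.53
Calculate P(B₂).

P(B₂) = 1.75 bar

At equilibrium, K_p = P(L)³·P(T) / (P(A)·P(B₂)²·P(X₂Y)) = 122.
(6.53)³·(9.97) / ((5.20)·(P(B₂))²·(1.43)) = 122
P(B₂)² = 3.06 ⇒ P(B₂) = 1.75 bar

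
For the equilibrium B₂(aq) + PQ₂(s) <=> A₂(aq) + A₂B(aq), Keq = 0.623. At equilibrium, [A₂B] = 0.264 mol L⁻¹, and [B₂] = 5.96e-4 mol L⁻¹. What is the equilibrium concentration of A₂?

(PQ₂ is a pure solid — omitted from Keq.)
At equilibrium, Keq = [A₂]·[A₂B] / [B₂] = 0.623.
([A₂])·(0.264) / (5.96e-4) = 0.623
[A₂] = 0.00141 mol L⁻¹

[A₂] = 0.00141 mol L⁻¹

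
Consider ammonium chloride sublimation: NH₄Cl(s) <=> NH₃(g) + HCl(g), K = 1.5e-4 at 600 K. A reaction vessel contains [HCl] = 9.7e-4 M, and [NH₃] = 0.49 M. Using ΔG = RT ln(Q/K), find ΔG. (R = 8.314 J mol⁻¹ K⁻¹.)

ΔG = 5.75 kJ/mol

(NH₄Cl is a pure solid — omitted from Q.)
Q = [NH₃]·[HCl] = (0.49)·(9.7e-4) = 4.75e-4
ΔG = RT ln(Q/K) = (8.314 J mol⁻¹ K⁻¹)(600 K) × ln(4.75e-4/1.5e-4)
   = (4.988 kJ/mol)(1.153) = 5.75 kJ/mol
ΔG > 0, so the forward reaction is non-spontaneous (proceeds in reverse).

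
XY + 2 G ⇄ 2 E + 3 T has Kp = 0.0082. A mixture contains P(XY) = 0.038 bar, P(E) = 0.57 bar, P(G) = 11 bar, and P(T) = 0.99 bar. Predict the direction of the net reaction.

Qp = P(E)²·P(T)³ / (P(XY)·P(G)²) = (0.57)²·(0.99)³ / ((0.038)·(11)²) = 0.069
Qp = 0.069 > Kp = 0.0082, so the reverse reaction proceeds.

toward reactants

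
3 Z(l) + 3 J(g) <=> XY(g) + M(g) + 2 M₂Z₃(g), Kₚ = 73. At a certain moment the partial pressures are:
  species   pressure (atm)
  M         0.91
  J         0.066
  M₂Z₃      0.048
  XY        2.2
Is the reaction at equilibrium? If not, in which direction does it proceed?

(Z is a pure liquid — omitted from Qₚ.)
Qₚ = P(XY)·P(M)·P(M₂Z₃)² / P(J)³ = (2.2)·(0.91)·(0.048)² / (0.066)³ = 16
Qₚ = 16 < Kₚ = 73, so the forward reaction proceeds.

forward (toward products)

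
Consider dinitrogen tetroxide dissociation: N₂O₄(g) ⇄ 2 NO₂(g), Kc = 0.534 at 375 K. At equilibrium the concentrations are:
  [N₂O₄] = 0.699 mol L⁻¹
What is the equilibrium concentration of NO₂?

[NO₂] = 0.611 mol L⁻¹

At equilibrium, Kc = [NO₂]² / [N₂O₄] = 0.534.
([NO₂])² / (0.699) = 0.534
[NO₂]² = 0.373 ⇒ [NO₂] = 0.611 mol L⁻¹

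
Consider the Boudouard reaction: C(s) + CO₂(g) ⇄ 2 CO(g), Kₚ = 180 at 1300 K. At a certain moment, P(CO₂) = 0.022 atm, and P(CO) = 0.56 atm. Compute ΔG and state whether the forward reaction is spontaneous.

(C is a pure solid — omitted from Qₚ.)
Qₚ = P(CO)² / P(CO₂) = (0.56)² / (0.022) = 14.3
ΔG = RT ln(Qₚ/Kₚ) = (8.314 J mol⁻¹ K⁻¹)(1300 K) × ln(14.3/180)
   = (10.81 kJ/mol)(-2.533) = -27.4 kJ/mol
ΔG < 0, so the forward reaction is spontaneous (proceeds forward).

ΔG = -27.4 kJ/mol; the forward reaction is spontaneous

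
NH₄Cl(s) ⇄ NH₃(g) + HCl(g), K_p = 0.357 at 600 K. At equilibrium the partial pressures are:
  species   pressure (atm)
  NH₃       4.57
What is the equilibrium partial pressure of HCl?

P(HCl) = 0.0781 atm

(NH₄Cl is a pure solid — omitted from K_p.)
At equilibrium, K_p = P(NH₃)·P(HCl) = 0.357.
(4.57)·(P(HCl)) = 0.357
P(HCl) = 0.0781 atm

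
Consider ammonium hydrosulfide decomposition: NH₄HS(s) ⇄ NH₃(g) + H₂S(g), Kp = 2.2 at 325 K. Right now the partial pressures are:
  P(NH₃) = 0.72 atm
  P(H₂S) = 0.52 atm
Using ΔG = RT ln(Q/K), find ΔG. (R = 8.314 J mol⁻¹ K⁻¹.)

ΔG = -4.79 kJ/mol

(NH₄HS is a pure solid — omitted from Qp.)
Qp = P(NH₃)·P(H₂S) = (0.72)·(0.52) = 0.374
ΔG = RT ln(Qp/Kp) = (8.314 J mol⁻¹ K⁻¹)(325 K) × ln(0.374/2.2)
   = (2.702 kJ/mol)(-1.772) = -4.79 kJ/mol
ΔG < 0, so the forward reaction is spontaneous (proceeds forward).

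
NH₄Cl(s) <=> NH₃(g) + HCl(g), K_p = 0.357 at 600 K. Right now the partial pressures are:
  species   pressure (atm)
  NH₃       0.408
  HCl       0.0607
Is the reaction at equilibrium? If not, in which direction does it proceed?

toward products

(NH₄Cl is a pure solid — omitted from Q_p.)
Q_p = P(NH₃)·P(HCl) = (0.408)·(0.0607) = 0.0248
Q_p = 0.0248 < K_p = 0.357, so the forward reaction proceeds.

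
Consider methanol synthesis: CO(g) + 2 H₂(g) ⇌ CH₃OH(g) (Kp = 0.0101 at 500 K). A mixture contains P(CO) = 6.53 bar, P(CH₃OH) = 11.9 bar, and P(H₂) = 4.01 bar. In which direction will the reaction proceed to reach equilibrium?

toward reactants

Qp = P(CH₃OH) / (P(CO)·P(H₂)²) = (11.9) / ((6.53)·(4.01)²) = 0.113
Qp = 0.113 > Kp = 0.0101, so the reverse reaction proceeds.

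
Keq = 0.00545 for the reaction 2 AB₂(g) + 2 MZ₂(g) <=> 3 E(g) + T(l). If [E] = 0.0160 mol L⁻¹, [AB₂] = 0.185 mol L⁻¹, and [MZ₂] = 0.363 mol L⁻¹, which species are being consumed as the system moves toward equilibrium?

(T is a pure liquid — omitted from Q.)
Q = [E]³ / ([AB₂]²·[MZ₂]²) = (0.0160)³ / ((0.185)²·(0.363)²) = 9.08e-4
Q = 9.08e-4 < Keq = 0.00545: net forward reaction.

AB₂, MZ₂ (reactants)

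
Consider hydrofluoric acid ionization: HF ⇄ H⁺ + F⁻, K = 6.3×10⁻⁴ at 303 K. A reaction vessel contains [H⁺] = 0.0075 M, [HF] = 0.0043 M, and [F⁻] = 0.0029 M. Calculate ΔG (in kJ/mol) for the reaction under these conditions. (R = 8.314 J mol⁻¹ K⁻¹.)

Q = [H⁺]·[F⁻] / [HF] = (0.0075)·(0.0029) / (0.0043) = 0.00506
ΔG = RT ln(Q/K) = (8.314 J mol⁻¹ K⁻¹)(303 K) × ln(0.00506/6.3×10⁻⁴)
   = (2.519 kJ/mol)(2.083) = 5.25 kJ/mol
ΔG > 0, so the forward reaction is non-spontaneous (proceeds in reverse).

ΔG = 5.25 kJ/mol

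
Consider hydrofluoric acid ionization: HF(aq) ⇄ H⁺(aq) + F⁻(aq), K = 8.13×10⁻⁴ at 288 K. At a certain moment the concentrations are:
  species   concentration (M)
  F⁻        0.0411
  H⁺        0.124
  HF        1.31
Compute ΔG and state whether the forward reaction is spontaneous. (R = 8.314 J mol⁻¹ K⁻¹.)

ΔG = 3.75 kJ/mol; the forward reaction is non-spontaneous

Q = [H⁺]·[F⁻] / [HF] = (0.124)·(0.0411) / (1.31) = 0.00389
ΔG = RT ln(Q/K) = (8.314 J mol⁻¹ K⁻¹)(288 K) × ln(0.00389/8.13×10⁻⁴)
   = (2.394 kJ/mol)(1.565) = 3.75 kJ/mol
ΔG > 0, so the forward reaction is non-spontaneous (proceeds in reverse).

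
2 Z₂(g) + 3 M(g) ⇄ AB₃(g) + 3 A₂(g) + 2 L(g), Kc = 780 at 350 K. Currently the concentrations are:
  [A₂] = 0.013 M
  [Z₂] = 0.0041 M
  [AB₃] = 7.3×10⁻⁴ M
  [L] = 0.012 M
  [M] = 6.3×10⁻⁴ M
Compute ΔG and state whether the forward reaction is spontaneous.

ΔG = -7.72 kJ/mol; the forward reaction is spontaneous

Qc = [AB₃]·[A₂]³·[L]² / ([Z₂]²·[M]³) = (7.3×10⁻⁴)·(0.013)³·(0.012)² / ((0.0041)²·(6.3×10⁻⁴)³) = 54.9
ΔG = RT ln(Qc/Kc) = (8.314 J mol⁻¹ K⁻¹)(350 K) × ln(54.9/780)
   = (2.910 kJ/mol)(-2.654) = -7.72 kJ/mol
ΔG < 0, so the forward reaction is spontaneous (proceeds forward).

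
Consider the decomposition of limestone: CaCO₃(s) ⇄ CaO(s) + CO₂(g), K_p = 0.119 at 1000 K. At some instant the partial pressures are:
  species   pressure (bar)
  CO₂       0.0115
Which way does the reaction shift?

forward (toward products)

(CaCO₃, CaO are pure solids — omitted from Q_p.)
Q_p = P(CO₂) = 0.0115
Q_p = 0.0115 < K_p = 0.119, so the forward reaction proceeds.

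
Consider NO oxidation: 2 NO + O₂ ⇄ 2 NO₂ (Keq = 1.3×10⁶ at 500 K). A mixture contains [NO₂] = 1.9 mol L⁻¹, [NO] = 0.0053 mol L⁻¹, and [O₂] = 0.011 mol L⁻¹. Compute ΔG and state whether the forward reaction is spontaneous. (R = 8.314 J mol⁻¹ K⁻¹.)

Q = [NO₂]² / ([NO]²·[O₂]) = (1.9)² / ((0.0053)²·(0.011)) = 1.17×10⁷
ΔG = RT ln(Q/Keq) = (8.314 J mol⁻¹ K⁻¹)(500 K) × ln(1.17×10⁷/1.3×10⁶)
   = (4.157 kJ/mol)(2.197) = 9.13 kJ/mol
ΔG > 0, so the forward reaction is non-spontaneous (proceeds in reverse).

ΔG = 9.13 kJ/mol; the forward reaction is non-spontaneous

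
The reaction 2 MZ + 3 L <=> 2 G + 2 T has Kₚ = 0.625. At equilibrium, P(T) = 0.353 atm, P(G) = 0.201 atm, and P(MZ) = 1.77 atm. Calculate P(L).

P(L) = 0.137 atm

At equilibrium, Kₚ = P(G)²·P(T)² / (P(MZ)²·P(L)³) = 0.625.
(0.201)²·(0.353)² / ((1.77)²·(P(L))³) = 0.625
P(L)³ = 0.00257 ⇒ P(L) = 0.137 atm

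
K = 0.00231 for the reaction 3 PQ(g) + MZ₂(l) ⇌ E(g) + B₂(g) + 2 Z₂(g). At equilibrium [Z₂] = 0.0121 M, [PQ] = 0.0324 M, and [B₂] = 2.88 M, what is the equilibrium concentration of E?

[E] = 1.86×10⁻⁴ M

(MZ₂ is a pure liquid — omitted from K.)
At equilibrium, K = [E]·[B₂]·[Z₂]² / [PQ]³ = 0.00231.
([E])·(2.88)·(0.0121)² / (0.0324)³ = 0.00231
[E] = 1.86×10⁻⁴ M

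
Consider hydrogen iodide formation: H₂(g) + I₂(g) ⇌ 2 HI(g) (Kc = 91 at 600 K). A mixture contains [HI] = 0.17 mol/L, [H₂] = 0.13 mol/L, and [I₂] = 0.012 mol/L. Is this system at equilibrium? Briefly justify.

Qc = [HI]² / ([H₂]·[I₂]) = (0.17)² / ((0.13)·(0.012)) = 19
Qc = 19 < Kc = 91: net forward reaction.

no; Q < K, reaction proceeds forward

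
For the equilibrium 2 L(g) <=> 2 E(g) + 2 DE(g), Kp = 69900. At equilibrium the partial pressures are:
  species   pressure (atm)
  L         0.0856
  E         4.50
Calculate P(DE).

At equilibrium, Kp = P(E)²·P(DE)² / P(L)² = 69900.
(4.50)²·(P(DE))² / (0.0856)² = 69900
P(DE)² = 25.3 ⇒ P(DE) = 5.03 atm

P(DE) = 5.03 atm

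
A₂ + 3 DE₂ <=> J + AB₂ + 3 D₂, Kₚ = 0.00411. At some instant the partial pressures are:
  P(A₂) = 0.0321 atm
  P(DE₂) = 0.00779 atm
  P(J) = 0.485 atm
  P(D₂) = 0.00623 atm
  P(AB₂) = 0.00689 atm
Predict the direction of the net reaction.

Qₚ = P(J)·P(AB₂)·P(D₂)³ / (P(A₂)·P(DE₂)³) = (0.485)·(0.00689)·(0.00623)³ / ((0.0321)·(0.00779)³) = 0.0532
Qₚ = 0.0532 > Kₚ = 0.00411, so the reverse reaction proceeds.

to the left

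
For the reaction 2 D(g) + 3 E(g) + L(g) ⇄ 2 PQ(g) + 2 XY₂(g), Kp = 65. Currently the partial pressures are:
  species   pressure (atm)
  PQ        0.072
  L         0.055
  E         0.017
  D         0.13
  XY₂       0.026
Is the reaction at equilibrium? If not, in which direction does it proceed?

reverse (toward reactants)

Qp = P(PQ)²·P(XY₂)² / (P(D)²·P(E)³·P(L)) = (0.072)²·(0.026)² / ((0.13)²·(0.017)³·(0.055)) = 770
Qp = 770 > Kp = 65, so the reverse reaction proceeds.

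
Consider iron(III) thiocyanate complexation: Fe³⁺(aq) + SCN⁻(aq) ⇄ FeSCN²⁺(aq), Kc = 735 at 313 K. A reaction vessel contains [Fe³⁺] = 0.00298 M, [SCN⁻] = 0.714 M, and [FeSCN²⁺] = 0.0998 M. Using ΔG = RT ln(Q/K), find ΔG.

Qc = [FeSCN²⁺] / ([Fe³⁺]·[SCN⁻]) = (0.0998) / ((0.00298)·(0.714)) = 46.9
ΔG = RT ln(Qc/Kc) = (8.314 J mol⁻¹ K⁻¹)(313 K) × ln(46.9/735)
   = (2.602 kJ/mol)(-2.752) = -7.16 kJ/mol
ΔG < 0, so the forward reaction is spontaneous (proceeds forward).

ΔG = -7.16 kJ/mol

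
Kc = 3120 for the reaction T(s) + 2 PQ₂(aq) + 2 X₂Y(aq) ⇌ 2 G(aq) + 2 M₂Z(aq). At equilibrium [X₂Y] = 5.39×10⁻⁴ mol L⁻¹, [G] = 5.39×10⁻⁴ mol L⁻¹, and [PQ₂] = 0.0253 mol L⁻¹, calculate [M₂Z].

[M₂Z] = 1.41 mol L⁻¹

(T is a pure solid — omitted from Kc.)
At equilibrium, Kc = [G]²·[M₂Z]² / ([PQ₂]²·[X₂Y]²) = 3120.
(5.39×10⁻⁴)²·([M₂Z])² / ((0.0253)²·(5.39×10⁻⁴)²) = 3120
[M₂Z]² = 2.00 ⇒ [M₂Z] = 1.41 mol L⁻¹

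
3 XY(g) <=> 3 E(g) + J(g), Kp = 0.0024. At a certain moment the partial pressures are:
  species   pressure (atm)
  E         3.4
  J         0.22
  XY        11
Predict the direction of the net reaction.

Qp = P(E)³·P(J) / P(XY)³ = (3.4)³·(0.22) / (11)³ = 0.0065
Qp = 0.0065 > Kp = 0.0024, so the reverse reaction proceeds.

reverse (toward reactants)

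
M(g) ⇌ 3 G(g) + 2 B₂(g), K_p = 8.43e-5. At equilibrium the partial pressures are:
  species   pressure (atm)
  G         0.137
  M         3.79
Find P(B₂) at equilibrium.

At equilibrium, K_p = P(G)³·P(B₂)² / P(M) = 8.43e-5.
(0.137)³·(P(B₂))² / (3.79) = 8.43e-5
P(B₂)² = 0.124 ⇒ P(B₂) = 0.352 atm

P(B₂) = 0.352 atm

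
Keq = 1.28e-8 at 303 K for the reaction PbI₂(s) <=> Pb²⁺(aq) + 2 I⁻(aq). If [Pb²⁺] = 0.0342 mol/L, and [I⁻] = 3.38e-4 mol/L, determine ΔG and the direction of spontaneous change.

ΔG = -2.99 kJ/mol; the forward reaction is spontaneous

(PbI₂ is a pure solid — omitted from Q.)
Q = [Pb²⁺]·[I⁻]² = (0.0342)·(3.38e-4)² = 3.91e-9
ΔG = RT ln(Q/Keq) = (8.314 J mol⁻¹ K⁻¹)(303 K) × ln(3.91e-9/1.28e-8)
   = (2.519 kJ/mol)(-1.186) = -2.99 kJ/mol
ΔG < 0, so the forward reaction is spontaneous (proceeds forward).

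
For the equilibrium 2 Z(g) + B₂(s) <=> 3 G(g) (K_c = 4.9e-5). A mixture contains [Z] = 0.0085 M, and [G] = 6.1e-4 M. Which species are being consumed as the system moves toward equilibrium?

Z, B₂ (reactants)

(B₂ is a pure solid — omitted from Q_c.)
Q_c = [G]³ / [Z]² = (6.1e-4)³ / (0.0085)² = 3.1e-6
Q_c = 3.1e-6 < K_c = 4.9e-5: net forward reaction.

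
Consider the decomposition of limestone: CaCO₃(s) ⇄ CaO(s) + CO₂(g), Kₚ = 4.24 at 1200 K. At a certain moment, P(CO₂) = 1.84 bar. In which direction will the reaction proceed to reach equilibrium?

(CaCO₃, CaO are pure solids — omitted from Qₚ.)
Qₚ = P(CO₂) = 1.84
Qₚ = 1.84 < Kₚ = 4.24, so the forward reaction proceeds.

toward products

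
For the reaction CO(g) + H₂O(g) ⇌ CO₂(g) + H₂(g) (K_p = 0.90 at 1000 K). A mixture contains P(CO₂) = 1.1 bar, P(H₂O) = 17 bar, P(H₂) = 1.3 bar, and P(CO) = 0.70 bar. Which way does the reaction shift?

in the forward direction

Q_p = P(CO₂)·P(H₂) / (P(CO)·P(H₂O)) = (1.1)·(1.3) / ((0.70)·(17)) = 0.12
Q_p = 0.12 < K_p = 0.90, so the forward reaction proceeds.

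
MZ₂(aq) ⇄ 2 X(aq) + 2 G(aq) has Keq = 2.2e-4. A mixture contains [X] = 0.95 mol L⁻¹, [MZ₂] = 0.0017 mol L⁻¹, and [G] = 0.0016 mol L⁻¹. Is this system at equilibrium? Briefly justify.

Q = [X]²·[G]² / [MZ₂] = (0.95)²·(0.0016)² / (0.0017) = 0.0014
Q = 0.0014 > Keq = 2.2e-4: net reverse reaction.

no; Q > K, reaction proceeds in reverse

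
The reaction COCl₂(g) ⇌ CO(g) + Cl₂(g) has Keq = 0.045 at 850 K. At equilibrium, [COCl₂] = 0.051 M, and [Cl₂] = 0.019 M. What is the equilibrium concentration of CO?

[CO] = 0.12 M

At equilibrium, Keq = [CO]·[Cl₂] / [COCl₂] = 0.045.
([CO])·(0.019) / (0.051) = 0.045
[CO] = 0.121 = 0.12 M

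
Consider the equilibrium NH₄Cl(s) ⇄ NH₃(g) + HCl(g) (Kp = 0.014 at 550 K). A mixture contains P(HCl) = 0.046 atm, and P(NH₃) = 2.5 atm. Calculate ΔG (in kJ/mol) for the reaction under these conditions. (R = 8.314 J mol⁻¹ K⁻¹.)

ΔG = 9.63 kJ/mol

(NH₄Cl is a pure solid — omitted from Qp.)
Qp = P(NH₃)·P(HCl) = (2.5)·(0.046) = 0.115
ΔG = RT ln(Qp/Kp) = (8.314 J mol⁻¹ K⁻¹)(550 K) × ln(0.115/0.014)
   = (4.573 kJ/mol)(2.106) = 9.63 kJ/mol
ΔG > 0, so the forward reaction is non-spontaneous (proceeds in reverse).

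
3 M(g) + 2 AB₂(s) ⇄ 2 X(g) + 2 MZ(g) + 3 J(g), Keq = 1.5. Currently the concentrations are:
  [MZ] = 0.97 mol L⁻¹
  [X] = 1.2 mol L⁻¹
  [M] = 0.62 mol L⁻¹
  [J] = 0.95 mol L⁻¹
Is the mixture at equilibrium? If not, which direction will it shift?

(AB₂ is a pure solid — omitted from Q.)
Q = [X]²·[MZ]²·[J]³ / [M]³ = (1.2)²·(0.97)²·(0.95)³ / (0.62)³ = 4.9
Q = 4.9 > Keq = 1.5: net reverse reaction.

no; Q > K, reaction proceeds in reverse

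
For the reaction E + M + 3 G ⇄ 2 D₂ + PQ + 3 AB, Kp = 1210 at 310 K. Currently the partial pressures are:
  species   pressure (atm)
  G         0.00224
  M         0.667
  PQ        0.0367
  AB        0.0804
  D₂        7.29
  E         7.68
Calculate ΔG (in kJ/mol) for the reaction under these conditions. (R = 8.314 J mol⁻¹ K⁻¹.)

Qp = P(D₂)²·P(PQ)·P(AB)³ / (P(E)·P(M)·P(G)³) = (7.29)²·(0.0367)·(0.0804)³ / ((7.68)·(0.667)·(0.00224)³) = 17600
ΔG = RT ln(Qp/Kp) = (8.314 J mol⁻¹ K⁻¹)(310 K) × ln(17600/1210)
   = (2.577 kJ/mol)(2.677) = 6.90 kJ/mol
ΔG > 0, so the forward reaction is non-spontaneous (proceeds in reverse).

ΔG = 6.90 kJ/mol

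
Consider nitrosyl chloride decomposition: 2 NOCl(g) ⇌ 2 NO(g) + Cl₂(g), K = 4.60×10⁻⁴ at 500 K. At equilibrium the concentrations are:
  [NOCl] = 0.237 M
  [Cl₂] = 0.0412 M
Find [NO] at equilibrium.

[NO] = 0.0250 M

At equilibrium, K = [NO]²·[Cl₂] / [NOCl]² = 4.60×10⁻⁴.
([NO])²·(0.0412) / (0.237)² = 4.60×10⁻⁴
[NO]² = 6.27×10⁻⁴ ⇒ [NO] = 0.0250 M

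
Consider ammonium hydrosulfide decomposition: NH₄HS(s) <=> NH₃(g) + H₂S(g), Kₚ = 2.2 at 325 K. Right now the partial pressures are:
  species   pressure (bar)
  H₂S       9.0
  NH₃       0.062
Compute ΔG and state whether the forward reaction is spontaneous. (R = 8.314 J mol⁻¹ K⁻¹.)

ΔG = -3.71 kJ/mol; the forward reaction is spontaneous

(NH₄HS is a pure solid — omitted from Qₚ.)
Qₚ = P(NH₃)·P(H₂S) = (0.062)·(9.0) = 0.558
ΔG = RT ln(Qₚ/Kₚ) = (8.314 J mol⁻¹ K⁻¹)(325 K) × ln(0.558/2.2)
   = (2.702 kJ/mol)(-1.372) = -3.71 kJ/mol
ΔG < 0, so the forward reaction is spontaneous (proceeds forward).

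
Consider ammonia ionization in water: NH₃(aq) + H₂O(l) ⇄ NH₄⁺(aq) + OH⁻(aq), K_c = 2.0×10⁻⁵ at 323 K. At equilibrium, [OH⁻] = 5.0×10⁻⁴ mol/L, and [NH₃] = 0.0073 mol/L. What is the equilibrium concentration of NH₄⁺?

(H₂O is a pure liquid — omitted from K_c.)
At equilibrium, K_c = [NH₄⁺]·[OH⁻] / [NH₃] = 2.0×10⁻⁵.
([NH₄⁺])·(5.0×10⁻⁴) / (0.0073) = 2.0×10⁻⁵
[NH₄⁺] = 2.92×10⁻⁴ = 2.9×10⁻⁴ mol/L

[NH₄⁺] = 2.9×10⁻⁴ mol/L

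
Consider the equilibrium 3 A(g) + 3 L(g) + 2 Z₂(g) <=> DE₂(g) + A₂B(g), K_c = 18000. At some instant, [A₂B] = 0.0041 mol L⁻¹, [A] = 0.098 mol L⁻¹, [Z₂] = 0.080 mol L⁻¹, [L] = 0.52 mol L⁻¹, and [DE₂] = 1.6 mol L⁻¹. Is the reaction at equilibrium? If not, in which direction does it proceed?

toward products

Q_c = [DE₂]·[A₂B] / ([A]³·[L]³·[Z₂]²) = (1.6)·(0.0041) / ((0.098)³·(0.52)³·(0.080)²) = 7700
Q_c = 7700 < K_c = 18000, so the forward reaction proceeds.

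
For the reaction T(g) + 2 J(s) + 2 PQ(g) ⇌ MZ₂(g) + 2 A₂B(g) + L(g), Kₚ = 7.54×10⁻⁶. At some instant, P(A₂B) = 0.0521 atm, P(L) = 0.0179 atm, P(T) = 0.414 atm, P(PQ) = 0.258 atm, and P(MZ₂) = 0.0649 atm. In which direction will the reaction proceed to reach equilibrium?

(J is a pure solid — omitted from Qₚ.)
Qₚ = P(MZ₂)·P(A₂B)²·P(L) / (P(T)·P(PQ)²) = (0.0649)·(0.0521)²·(0.0179) / ((0.414)·(0.258)²) = 1.14×10⁻⁴
Qₚ = 1.14×10⁻⁴ > Kₚ = 7.54×10⁻⁶, so the reverse reaction proceeds.

toward reactants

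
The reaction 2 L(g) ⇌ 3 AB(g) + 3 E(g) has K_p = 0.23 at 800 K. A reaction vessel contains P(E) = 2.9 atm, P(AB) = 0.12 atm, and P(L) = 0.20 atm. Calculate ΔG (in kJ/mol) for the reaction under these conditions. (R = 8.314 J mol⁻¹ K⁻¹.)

ΔG = 10.1 kJ/mol

Q_p = P(AB)³·P(E)³ / P(L)² = (0.12)³·(2.9)³ / (0.20)² = 1.05
ΔG = RT ln(Q_p/K_p) = (8.314 J mol⁻¹ K⁻¹)(800 K) × ln(1.05/0.23)
   = (6.651 kJ/mol)(1.518) = 10.1 kJ/mol
ΔG > 0, so the forward reaction is non-spontaneous (proceeds in reverse).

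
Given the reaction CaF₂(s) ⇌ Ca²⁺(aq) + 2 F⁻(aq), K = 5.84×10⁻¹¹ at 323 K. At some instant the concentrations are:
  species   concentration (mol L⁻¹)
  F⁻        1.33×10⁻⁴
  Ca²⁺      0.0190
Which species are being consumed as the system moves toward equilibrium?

Ca²⁺, F⁻ (products)

(CaF₂ is a pure solid — omitted from Q.)
Q = [Ca²⁺]·[F⁻]² = (0.0190)·(1.33×10⁻⁴)² = 3.36×10⁻¹⁰
Q = 3.36×10⁻¹⁰ > K = 5.84×10⁻¹¹: net reverse reaction.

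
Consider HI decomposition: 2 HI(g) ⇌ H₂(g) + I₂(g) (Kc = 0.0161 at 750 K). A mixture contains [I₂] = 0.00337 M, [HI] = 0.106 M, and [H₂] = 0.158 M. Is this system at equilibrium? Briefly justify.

no; Q > K, reaction proceeds in reverse

Qc = [H₂]·[I₂] / [HI]² = (0.158)·(0.00337) / (0.106)² = 0.0474
Qc = 0.0474 > Kc = 0.0161: net reverse reaction.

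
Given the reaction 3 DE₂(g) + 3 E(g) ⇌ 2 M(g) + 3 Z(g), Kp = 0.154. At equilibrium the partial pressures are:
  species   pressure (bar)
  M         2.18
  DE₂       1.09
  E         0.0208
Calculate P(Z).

P(Z) = 0.00723 bar

At equilibrium, Kp = P(M)²·P(Z)³ / (P(DE₂)³·P(E)³) = 0.154.
(2.18)²·(P(Z))³ / ((1.09)³·(0.0208)³) = 0.154
P(Z)³ = 3.78×10⁻⁷ ⇒ P(Z) = 0.00723 bar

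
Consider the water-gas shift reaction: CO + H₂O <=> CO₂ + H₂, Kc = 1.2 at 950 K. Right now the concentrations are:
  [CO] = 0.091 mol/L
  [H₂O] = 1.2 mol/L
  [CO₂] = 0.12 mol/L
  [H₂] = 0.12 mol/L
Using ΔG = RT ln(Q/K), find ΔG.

Qc = [CO₂]·[H₂] / ([CO]·[H₂O]) = (0.12)·(0.12) / ((0.091)·(1.2)) = 0.132
ΔG = RT ln(Qc/Kc) = (8.314 J mol⁻¹ K⁻¹)(950 K) × ln(0.132/1.2)
   = (7.898 kJ/mol)(-2.207) = -17.4 kJ/mol
ΔG < 0, so the forward reaction is spontaneous (proceeds forward).

ΔG = -17.4 kJ/mol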